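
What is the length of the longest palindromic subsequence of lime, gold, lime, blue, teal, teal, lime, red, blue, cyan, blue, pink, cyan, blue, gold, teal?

Using dp[i][j] = 2 + dp[i+1][j−1] if the ends match, else max(dp[i+1][j], dp[i][j−1]):
dp[1][16] = 7. A witness is teal blue cyan pink cyan blue teal at positions 5,9,10,12,13,14,16.

7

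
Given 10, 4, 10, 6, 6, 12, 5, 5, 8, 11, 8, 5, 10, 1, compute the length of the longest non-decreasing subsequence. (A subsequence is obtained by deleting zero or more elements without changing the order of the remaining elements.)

6

One longest non-decreasing subsequence is 4, 6, 6, 8, 8, 10 (positions 2,4,5,9,11,13), of length 6; no longer one exists.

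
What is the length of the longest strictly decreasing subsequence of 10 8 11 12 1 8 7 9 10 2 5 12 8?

One longest decreasing subsequence is 10, 8, 7, 2 (positions 1,2,7,10), of length 4; no longer one exists.

4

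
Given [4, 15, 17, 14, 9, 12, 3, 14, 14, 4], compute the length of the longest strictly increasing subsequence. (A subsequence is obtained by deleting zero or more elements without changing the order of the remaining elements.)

4

Let dp[i] be the longest increasing subsequence ending at position i. Then dp = [1, 2, 3, 2, 2, 3, 1, 4, 4, 2].
The maximum is 4; one witness is 4, 9, 12, 14 at positions 1,5,6,8.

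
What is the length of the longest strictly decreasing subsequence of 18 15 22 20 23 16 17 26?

3

One longest decreasing subsequence is 22, 20, 16 (positions 3,4,6), of length 3; no longer one exists.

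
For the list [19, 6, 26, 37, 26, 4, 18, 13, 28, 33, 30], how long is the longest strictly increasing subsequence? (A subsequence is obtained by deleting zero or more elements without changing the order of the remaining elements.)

4

One longest increasing subsequence is 19, 26, 28, 33 (positions 1,3,9,10), of length 4; no longer one exists.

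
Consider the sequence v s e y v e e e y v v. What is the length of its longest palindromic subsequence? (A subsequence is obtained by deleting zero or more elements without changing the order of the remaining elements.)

Using dp[i][j] = 2 + dp[i+1][j−1] if the ends match, else max(dp[i+1][j], dp[i][j−1]):
dp[1][11] = 7. A witness is vveeevv at positions 1,5,6,7,8,10,11.

7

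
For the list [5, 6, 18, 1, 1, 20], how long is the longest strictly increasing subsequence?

4

Let dp[i] be the longest increasing subsequence ending at position i. Then dp = [1, 2, 3, 1, 1, 4].
The maximum is 4; one witness is 5, 6, 18, 20 at positions 1,2,3,6.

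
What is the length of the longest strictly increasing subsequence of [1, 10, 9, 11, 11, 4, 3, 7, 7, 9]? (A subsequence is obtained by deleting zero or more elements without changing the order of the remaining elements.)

4

Scanning left to right, the best length ending at each element is: 1→1, 10→2, 9→2, 11→3, 11→3, 4→2, 3→2, 7→3, 7→3, 9→4.
So the longest increasing subsequence has length 4, e.g. 1, 4, 7, 9.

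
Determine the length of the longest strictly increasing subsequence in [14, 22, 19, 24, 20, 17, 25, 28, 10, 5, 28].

One longest increasing subsequence is 14, 22, 24, 25, 28 (positions 1,2,4,7,8), of length 5; no longer one exists.

5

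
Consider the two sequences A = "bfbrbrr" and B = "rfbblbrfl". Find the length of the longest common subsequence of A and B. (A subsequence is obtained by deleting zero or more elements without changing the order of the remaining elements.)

4

A longest common subsequence is bbbr (length 4); the LCS DP confirms no longer common subsequence exists.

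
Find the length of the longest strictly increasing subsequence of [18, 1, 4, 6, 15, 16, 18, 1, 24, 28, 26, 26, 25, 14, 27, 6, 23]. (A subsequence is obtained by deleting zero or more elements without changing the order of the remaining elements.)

Let dp[i] be the longest increasing subsequence ending at position i. Then dp = [1, 1, 2, 3, 4, 5, 6, 1, 7, 8, 8, 8, 8, 4, 9, 3, 7].
The maximum is 9; one witness is 1, 4, 6, 15, 16, 18, 24, 26, 27 at positions 2,3,4,5,6,7,9,11,15.

9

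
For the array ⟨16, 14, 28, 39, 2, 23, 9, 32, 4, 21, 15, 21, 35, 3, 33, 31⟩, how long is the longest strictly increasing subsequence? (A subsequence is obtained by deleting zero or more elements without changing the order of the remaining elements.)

5

Scanning left to right, the best length ending at each element is: 16→1, 14→1, 28→2, 39→3, 2→1, 23→2, 9→2, 32→3, 4→2, 21→3, 15→3, 21→4, 35→5, 3→2, 33→5, 31→5.
So the longest increasing subsequence has length 5, e.g. 2, 9, 15, 21, 35.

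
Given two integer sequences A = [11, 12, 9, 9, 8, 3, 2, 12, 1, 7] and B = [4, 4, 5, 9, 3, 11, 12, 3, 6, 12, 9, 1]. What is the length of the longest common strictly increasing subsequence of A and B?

2

For each value that appears in both, track the longest common increasing run ending there.
The best achievable length is 2; one witness is 11, 12 (A-positions 1,2, B-positions 6,7).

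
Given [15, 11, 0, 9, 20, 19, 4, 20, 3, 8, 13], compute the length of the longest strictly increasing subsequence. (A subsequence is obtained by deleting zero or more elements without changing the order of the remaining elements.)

4

Scanning left to right, the best length ending at each element is: 15→1, 11→1, 0→1, 9→2, 20→3, 19→3, 4→2, 20→4, 3→2, 8→3, 13→4.
So the longest increasing subsequence has length 4, e.g. 0, 9, 19, 20.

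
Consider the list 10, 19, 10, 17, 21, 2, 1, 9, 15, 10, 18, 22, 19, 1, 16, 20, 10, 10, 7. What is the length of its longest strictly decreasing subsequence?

5

One longest decreasing subsequence is 19, 17, 15, 10, 1 (positions 2,4,9,10,14), of length 5; no longer one exists.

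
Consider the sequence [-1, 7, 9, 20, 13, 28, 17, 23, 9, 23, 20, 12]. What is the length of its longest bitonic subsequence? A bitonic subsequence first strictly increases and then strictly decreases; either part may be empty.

One longest bitonic subsequence is -1, 7, 9, 20, 28, 23, 20, 12 (positions 1,2,3,4,6,10,11,12): it rises to 28 then falls. Length 8 is optimal.

8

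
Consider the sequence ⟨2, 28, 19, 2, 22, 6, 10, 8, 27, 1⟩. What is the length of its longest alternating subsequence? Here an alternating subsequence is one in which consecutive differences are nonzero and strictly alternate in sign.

Track the best alternating length ending on an up-step vs a down-step at each position: up/down = 1/1, 2/1, 2/3, 1/3, 4/3, 4/5, 6/5, 6/7, 8/3, 1/9.
The maximum over both is 9; one such subsequence is 2, 28, 19, 22, 6, 10, 8, 27, 1.

9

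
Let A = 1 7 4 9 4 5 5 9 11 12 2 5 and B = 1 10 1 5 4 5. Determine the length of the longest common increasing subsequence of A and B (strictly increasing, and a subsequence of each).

3

A longest common strictly increasing subsequence is 1, 4, 5 (length 3); it appears in order in both A and B, and no longer such subsequence exists.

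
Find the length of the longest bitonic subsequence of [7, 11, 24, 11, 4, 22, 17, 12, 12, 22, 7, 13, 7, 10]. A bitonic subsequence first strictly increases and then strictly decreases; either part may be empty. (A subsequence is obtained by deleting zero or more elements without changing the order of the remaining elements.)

One longest bitonic subsequence is 7, 11, 24, 22, 17, 13, 10 (positions 1,2,3,6,7,12,14): it rises to 24 then falls. Length 7 is optimal.

7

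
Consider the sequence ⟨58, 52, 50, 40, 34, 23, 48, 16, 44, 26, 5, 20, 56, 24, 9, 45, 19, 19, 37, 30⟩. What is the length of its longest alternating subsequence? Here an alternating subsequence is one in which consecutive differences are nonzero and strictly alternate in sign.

12

Track the best alternating length ending on an up-step vs a down-step at each position: up/down = 1/1, 1/2, 1/2, 1/2, 1/2, 1/2, 3/2, 1/4, 5/4, 5/6, 1/6, 7/6, 7/2, 7/8, 7/8, 9/8, 9/10, 9/10, 11/10, 11/12.
The maximum over both is 12; one such subsequence is 58, 40, 48, 16, 44, 26, 56, 24, 45, 19, 37, 30.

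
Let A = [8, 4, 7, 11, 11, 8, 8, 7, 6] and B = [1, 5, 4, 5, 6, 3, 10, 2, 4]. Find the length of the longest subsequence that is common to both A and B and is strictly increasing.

For each value that appears in both, track the longest common increasing run ending there.
The best achievable length is 2; one witness is 4, 6 (A-positions 2,9, B-positions 3,5).

2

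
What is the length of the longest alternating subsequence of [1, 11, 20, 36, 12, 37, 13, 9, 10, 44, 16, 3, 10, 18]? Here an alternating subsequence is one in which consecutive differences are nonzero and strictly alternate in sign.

8

Track the best alternating length ending on an up-step vs a down-step at each position: up/down = 1/1, 2/1, 2/1, 2/1, 2/3, 4/1, 4/5, 2/5, 6/5, 6/1, 6/7, 2/7, 8/7, 8/7.
The maximum over both is 8; one such subsequence is 1, 20, 12, 37, 9, 10, 3, 10.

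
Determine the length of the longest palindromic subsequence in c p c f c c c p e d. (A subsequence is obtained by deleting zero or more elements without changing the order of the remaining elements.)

Using dp[i][j] = 2 + dp[i+1][j−1] if the ends match, else max(dp[i+1][j], dp[i][j−1]):
dp[1][10] = 6. A witness is pccccp at positions 2,3,5,6,7,8.

6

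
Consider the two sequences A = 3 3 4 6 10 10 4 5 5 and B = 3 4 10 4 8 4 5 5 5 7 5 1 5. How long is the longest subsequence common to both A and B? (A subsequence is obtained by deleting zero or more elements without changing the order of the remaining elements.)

Backtracking the LCS table gives one alignment: 3 (A2,B1) → 4 (A3,B2) → 10 (A5,B3) → 4 (A7,B6) → 5 (A8,B11) → 5 (A9,B13).
So the longest common subsequence has length 6.

6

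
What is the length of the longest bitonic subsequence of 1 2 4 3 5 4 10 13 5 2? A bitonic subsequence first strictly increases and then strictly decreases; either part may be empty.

Let inc[i] be the LIS ending at i and dec[i] the longest strictly decreasing subsequence starting at i. inc = [1, 2, 3, 3, 4, 4, 5, 6, 5, 2], dec = [1, 1, 3, 2, 3, 2, 3, 3, 2, 1].
max_i inc[i]+dec[i]−1 = 8, with one witness 1, 2, 4, 5, 10, 13, 5, 2.

8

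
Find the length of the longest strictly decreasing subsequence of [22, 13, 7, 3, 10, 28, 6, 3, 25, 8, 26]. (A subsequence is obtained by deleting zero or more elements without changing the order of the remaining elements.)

5

One longest decreasing subsequence is 22, 13, 7, 6, 3 (positions 1,2,3,7,8), of length 5; no longer one exists.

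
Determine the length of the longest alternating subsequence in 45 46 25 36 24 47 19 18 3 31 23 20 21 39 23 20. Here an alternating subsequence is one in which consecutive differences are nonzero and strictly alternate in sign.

Track the best alternating length ending on an up-step vs a down-step at each position: up/down = 1/1, 2/1, 1/3, 4/3, 1/5, 6/1, 1/7, 1/7, 1/7, 8/7, 8/9, 8/9, 10/9, 10/7, 10/11, 8/11.
The maximum over both is 11; one such subsequence is 45, 46, 25, 36, 24, 47, 19, 31, 23, 39, 23.

11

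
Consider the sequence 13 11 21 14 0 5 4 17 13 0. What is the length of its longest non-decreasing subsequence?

Let dp[i] be the longest non-decreasing subsequence ending at position i. Then dp = [1, 1, 2, 2, 1, 2, 2, 3, 3, 2].
The maximum is 3; one witness is 13, 14, 17 at positions 1,4,8.

3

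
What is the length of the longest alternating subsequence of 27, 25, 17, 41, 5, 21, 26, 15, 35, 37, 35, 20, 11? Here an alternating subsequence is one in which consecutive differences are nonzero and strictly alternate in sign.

8

Track the best alternating length ending on an up-step vs a down-step at each position: up/down = 1/1, 1/2, 1/2, 3/1, 1/4, 5/4, 5/4, 5/6, 7/4, 7/4, 7/8, 7/8, 5/8.
The maximum over both is 8; one such subsequence is 27, 25, 41, 5, 21, 15, 37, 35.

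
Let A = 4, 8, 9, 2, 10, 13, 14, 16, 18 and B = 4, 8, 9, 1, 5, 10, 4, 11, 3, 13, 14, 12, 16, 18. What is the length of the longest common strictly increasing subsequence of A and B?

8

For each value that appears in both, track the longest common increasing run ending there.
The best achievable length is 8; one witness is 4, 8, 9, 10, 13, 14, 16, 18 (A-positions 1,2,3,5,6,7,8,9, B-positions 1,2,3,6,10,11,13,14).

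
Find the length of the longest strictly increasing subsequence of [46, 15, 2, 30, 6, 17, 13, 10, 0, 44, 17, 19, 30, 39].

Scanning left to right, the best length ending at each element is: 46→1, 15→1, 2→1, 30→2, 6→2, 17→3, 13→3, 10→3, 0→1, 44→4, 17→4, 19→5, 30→6, 39→7.
So the longest increasing subsequence has length 7, e.g. 2, 6, 13, 17, 19, 30, 39.

7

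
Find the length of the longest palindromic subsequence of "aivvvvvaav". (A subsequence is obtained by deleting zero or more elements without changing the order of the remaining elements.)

7

Using dp[i][j] = 2 + dp[i+1][j−1] if the ends match, else max(dp[i+1][j], dp[i][j−1]):
dp[1][10] = 7. A witness is avvvvva at positions 1,3,4,5,6,7,9.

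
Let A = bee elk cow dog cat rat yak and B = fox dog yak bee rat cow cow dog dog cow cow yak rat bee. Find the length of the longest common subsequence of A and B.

4

A longest common subsequence is bee, cow, dog, rat (length 4); the LCS DP confirms no longer common subsequence exists.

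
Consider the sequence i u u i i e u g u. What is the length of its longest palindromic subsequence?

Using dp[i][j] = 2 + dp[i+1][j−1] if the ends match, else max(dp[i+1][j], dp[i][j−1]):
dp[1][9] = 6. A witness is uuiiuu at positions 2,3,4,5,7,9.

6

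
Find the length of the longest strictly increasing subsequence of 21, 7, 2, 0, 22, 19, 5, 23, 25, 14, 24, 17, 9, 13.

4

Scanning left to right, the best length ending at each element is: 21→1, 7→1, 2→1, 0→1, 22→2, 19→2, 5→2, 23→3, 25→4, 14→3, 24→4, 17→4, 9→3, 13→4.
So the longest increasing subsequence has length 4, e.g. 21, 22, 23, 25.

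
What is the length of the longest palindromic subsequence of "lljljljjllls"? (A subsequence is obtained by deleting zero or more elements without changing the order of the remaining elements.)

Using dp[i][j] = 2 + dp[i+1][j−1] if the ends match, else max(dp[i+1][j], dp[i][j−1]):
dp[1][12] = 9. A witness is llljjjlll at positions 1,2,4,5,7,8,9,10,11.

9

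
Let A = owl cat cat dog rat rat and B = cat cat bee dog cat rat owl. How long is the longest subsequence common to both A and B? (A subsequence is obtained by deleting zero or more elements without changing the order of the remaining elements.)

Backtracking the LCS table gives one alignment: cat (A2,B1) → cat (A3,B2) → dog (A4,B4) → rat (A5,B6).
So the longest common subsequence has length 4.

4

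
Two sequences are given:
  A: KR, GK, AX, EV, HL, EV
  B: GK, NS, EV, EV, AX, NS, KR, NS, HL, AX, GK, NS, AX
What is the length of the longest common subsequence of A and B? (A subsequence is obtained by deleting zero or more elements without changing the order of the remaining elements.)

3

Backtracking the LCS table gives one alignment: KR (A1,B7) → GK (A2,B11) → AX (A3,B13).
So the longest common subsequence has length 3.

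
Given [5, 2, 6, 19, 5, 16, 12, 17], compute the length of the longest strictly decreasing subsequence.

One longest decreasing subsequence is 19, 16, 12 (positions 4,6,7), of length 3; no longer one exists.

3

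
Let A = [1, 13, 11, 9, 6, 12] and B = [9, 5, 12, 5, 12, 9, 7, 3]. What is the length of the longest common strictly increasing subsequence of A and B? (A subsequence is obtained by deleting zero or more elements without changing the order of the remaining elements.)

A longest common strictly increasing subsequence is 9, 12 (length 2); it appears in order in both A and B, and no longer such subsequence exists.

2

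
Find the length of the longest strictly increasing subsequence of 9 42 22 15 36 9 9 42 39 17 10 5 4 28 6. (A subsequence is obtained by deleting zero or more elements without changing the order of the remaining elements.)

4

Let dp[i] be the longest increasing subsequence ending at position i. Then dp = [1, 2, 2, 2, 3, 1, 1, 4, 4, 3, 2, 1, 1, 4, 2].
The maximum is 4; one witness is 9, 22, 36, 42 at positions 1,3,5,8.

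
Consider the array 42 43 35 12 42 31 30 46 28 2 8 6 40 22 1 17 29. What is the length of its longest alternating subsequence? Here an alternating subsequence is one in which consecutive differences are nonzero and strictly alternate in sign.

Track the best alternating length ending on an up-step vs a down-step at each position: up/down = 1/1, 2/1, 1/3, 1/3, 4/3, 4/5, 4/5, 6/1, 4/7, 1/7, 8/7, 8/9, 10/7, 10/11, 1/11, 12/11, 12/11.
The maximum over both is 12; one such subsequence is 42, 43, 35, 42, 31, 46, 2, 8, 6, 40, 1, 17.

12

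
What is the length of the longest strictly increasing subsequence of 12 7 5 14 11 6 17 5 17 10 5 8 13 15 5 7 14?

Let dp[i] be the longest increasing subsequence ending at position i. Then dp = [1, 1, 1, 2, 2, 2, 3, 1, 3, 3, 1, 3, 4, 5, 1, 3, 5].
The maximum is 5; one witness is 5, 6, 10, 13, 15 at positions 3,6,10,13,14.

5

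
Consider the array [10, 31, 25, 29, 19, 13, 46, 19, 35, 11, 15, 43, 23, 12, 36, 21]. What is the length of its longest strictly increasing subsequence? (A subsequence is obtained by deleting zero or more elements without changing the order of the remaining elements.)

One longest increasing subsequence is 10, 25, 29, 35, 43 (positions 1,3,4,9,12), of length 5; no longer one exists.

5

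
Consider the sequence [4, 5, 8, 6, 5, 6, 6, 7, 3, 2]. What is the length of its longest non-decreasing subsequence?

One longest non-decreasing subsequence is 4, 5, 6, 6, 6, 7 (positions 1,2,4,6,7,8), of length 6; no longer one exists.

6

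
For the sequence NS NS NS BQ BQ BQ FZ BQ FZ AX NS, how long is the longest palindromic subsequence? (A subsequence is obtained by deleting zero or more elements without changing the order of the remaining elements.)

Using dp[i][j] = 2 + dp[i+1][j−1] if the ends match, else max(dp[i+1][j], dp[i][j−1]):
dp[1][11] = 6. A witness is NS BQ BQ BQ BQ NS at positions 1,4,5,6,8,11.

6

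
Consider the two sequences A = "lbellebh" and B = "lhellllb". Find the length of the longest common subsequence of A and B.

5

A longest common subsequence is lellb (length 5); the LCS DP confirms no longer common subsequence exists.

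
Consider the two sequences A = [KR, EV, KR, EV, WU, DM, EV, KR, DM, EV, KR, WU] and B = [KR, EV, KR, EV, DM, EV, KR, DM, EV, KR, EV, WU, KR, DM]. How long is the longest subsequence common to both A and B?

11

A longest common subsequence is KR, EV, KR, EV, DM, EV, KR, DM, EV, KR, WU (length 11); the LCS DP confirms no longer common subsequence exists.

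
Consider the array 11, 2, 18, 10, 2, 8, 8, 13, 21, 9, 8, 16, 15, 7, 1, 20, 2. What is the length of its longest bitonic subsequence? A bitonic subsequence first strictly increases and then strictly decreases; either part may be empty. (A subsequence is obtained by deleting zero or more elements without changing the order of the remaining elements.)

One longest bitonic subsequence is 2, 10, 13, 21, 16, 15, 7, 2 (positions 2,4,8,9,12,13,14,17): it rises to 21 then falls. Length 8 is optimal.

8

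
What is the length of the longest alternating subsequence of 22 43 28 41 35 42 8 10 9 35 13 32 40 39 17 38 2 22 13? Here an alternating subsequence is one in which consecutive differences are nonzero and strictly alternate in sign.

17

Track the best alternating length ending on an up-step vs a down-step at each position: up/down = 1/1, 2/1, 2/3, 4/3, 4/5, 6/3, 1/7, 8/7, 8/9, 10/7, 10/11, 12/11, 12/7, 12/13, 12/13, 14/13, 1/15, 16/15, 16/17.
The maximum over both is 17; one such subsequence is 22, 43, 28, 41, 35, 42, 8, 10, 9, 35, 13, 32, 17, 38, 2, 22, 13.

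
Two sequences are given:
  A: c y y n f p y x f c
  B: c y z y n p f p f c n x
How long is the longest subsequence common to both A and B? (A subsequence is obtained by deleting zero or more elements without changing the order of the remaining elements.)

8

Backtracking the LCS table gives one alignment: c (A1,B1) → y (A2,B2) → y (A3,B4) → n (A4,B5) → f (A5,B7) → p (A6,B8) → f (A9,B9) → c (A10,B10).
So the longest common subsequence has length 8.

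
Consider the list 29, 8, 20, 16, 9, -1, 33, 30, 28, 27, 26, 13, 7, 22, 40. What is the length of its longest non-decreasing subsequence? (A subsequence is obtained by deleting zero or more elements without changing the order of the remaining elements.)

Scanning left to right, the best length ending at each element is: 29→1, 8→1, 20→2, 16→2, 9→2, -1→1, 33→3, 30→3, 28→3, 27→3, 26→3, 13→3, 7→2, 22→4, 40→5.
So the longest non-decreasing subsequence has length 5, e.g. 8, 9, 13, 22, 40.

5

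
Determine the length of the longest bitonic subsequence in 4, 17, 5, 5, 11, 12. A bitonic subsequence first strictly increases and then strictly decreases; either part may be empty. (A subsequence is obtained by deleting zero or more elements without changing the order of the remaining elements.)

Let inc[i] be the LIS ending at i and dec[i] the longest strictly decreasing subsequence starting at i. inc = [1, 2, 2, 2, 3, 4], dec = [1, 2, 1, 1, 1, 1].
max_i inc[i]+dec[i]−1 = 4, with one witness 4, 5, 11, 12.

4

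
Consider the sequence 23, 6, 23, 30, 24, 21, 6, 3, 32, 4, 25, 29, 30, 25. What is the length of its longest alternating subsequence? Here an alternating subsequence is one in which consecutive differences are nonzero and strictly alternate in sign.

8

Track the best alternating length ending on an up-step vs a down-step at each position: up/down = 1/1, 1/2, 3/1, 3/1, 3/4, 3/4, 1/4, 1/4, 5/1, 5/6, 7/6, 7/6, 7/6, 7/8.
The maximum over both is 8; one such subsequence is 23, 6, 30, 24, 32, 4, 29, 25.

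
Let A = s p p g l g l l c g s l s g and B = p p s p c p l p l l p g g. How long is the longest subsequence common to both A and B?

A longest common subsequence is spplllgg (length 8); the LCS DP confirms no longer common subsequence exists.

8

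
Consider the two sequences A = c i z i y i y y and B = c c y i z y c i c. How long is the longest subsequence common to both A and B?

5

Backtracking the LCS table gives one alignment: c (A1,B2) → i (A2,B4) → z (A3,B5) → y (A5,B6) → i (A6,B8).
So the longest common subsequence has length 5.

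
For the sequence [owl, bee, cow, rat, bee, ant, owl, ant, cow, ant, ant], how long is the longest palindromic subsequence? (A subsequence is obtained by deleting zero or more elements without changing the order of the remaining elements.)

Using dp[i][j] = 2 + dp[i+1][j−1] if the ends match, else max(dp[i+1][j], dp[i][j−1]):
dp[1][11] = 5. A witness is ant ant cow ant ant at positions 6,8,9,10,11.

5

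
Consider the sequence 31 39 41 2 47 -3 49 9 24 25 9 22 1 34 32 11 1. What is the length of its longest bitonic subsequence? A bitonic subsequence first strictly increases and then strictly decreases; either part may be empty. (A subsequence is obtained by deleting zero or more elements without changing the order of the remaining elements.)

9

Let inc[i] be the LIS ending at i and dec[i] the longest strictly decreasing subsequence starting at i. inc = [1, 2, 3, 1, 4, 1, 5, 2, 3, 4, 2, 3, 2, 5, 5, 3, 2], dec = [5, 5, 5, 2, 5, 1, 5, 2, 4, 4, 2, 3, 1, 4, 3, 2, 1].
max_i inc[i]+dec[i]−1 = 9, with one witness 31, 39, 41, 47, 49, 34, 32, 11, 1.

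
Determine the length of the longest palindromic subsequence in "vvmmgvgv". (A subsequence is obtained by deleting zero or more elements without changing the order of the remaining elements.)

One longest palindromic subsequence is vvmmvv (positions 1,2,3,4,6,8); it reads the same forward and backward, and the interval DP gives dp[1][8] = 6.

6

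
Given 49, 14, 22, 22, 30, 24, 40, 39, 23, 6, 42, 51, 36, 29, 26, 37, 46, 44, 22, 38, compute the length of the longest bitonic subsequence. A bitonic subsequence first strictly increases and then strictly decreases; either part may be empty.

10

Let inc[i] be the LIS ending at i and dec[i] the longest strictly decreasing subsequence starting at i. inc = [1, 1, 2, 2, 3, 3, 4, 4, 3, 1, 5, 6, 4, 4, 4, 5, 6, 6, 2, 6], dec = [7, 2, 2, 2, 4, 3, 6, 5, 2, 1, 5, 5, 4, 3, 2, 2, 3, 2, 1, 1].
max_i inc[i]+dec[i]−1 = 10, with one witness 14, 22, 30, 40, 42, 51, 36, 29, 26, 22.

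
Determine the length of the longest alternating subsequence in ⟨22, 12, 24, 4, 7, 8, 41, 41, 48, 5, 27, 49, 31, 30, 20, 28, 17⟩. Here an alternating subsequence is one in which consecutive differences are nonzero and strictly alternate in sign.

10

Track the best alternating length ending on an up-step vs a down-step at each position: up/down = 1/1, 1/2, 3/1, 1/4, 5/4, 5/4, 5/1, 5/1, 5/1, 5/6, 7/6, 7/1, 7/8, 7/8, 7/8, 9/8, 7/10.
The maximum over both is 10; one such subsequence is 22, 12, 24, 4, 7, 5, 27, 20, 28, 17.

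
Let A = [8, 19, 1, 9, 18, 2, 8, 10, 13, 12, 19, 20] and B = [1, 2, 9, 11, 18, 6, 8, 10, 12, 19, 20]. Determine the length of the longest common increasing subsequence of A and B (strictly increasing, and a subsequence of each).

7

For each value that appears in both, track the longest common increasing run ending there.
The best achievable length is 7; one witness is 1, 2, 8, 10, 12, 19, 20 (A-positions 3,6,7,8,10,11,12, B-positions 1,2,7,8,9,10,11).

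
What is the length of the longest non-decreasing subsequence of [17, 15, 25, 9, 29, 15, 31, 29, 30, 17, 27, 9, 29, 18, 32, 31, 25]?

6

One longest non-decreasing subsequence is 17, 25, 29, 29, 30, 32 (positions 1,3,5,8,9,15), of length 6; no longer one exists.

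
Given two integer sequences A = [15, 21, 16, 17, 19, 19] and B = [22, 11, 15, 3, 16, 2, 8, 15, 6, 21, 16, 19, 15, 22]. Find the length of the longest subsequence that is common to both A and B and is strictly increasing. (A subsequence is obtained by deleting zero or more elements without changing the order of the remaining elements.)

3

A longest common strictly increasing subsequence is 15, 16, 19 (length 3); it appears in order in both A and B, and no longer such subsequence exists.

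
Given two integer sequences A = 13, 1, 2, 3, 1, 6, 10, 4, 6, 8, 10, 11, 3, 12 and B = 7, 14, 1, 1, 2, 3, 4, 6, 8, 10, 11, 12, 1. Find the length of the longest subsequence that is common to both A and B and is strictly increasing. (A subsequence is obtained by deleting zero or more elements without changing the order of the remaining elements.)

9

A longest common strictly increasing subsequence is 1, 2, 3, 4, 6, 8, 10, 11, 12 (length 9); it appears in order in both A and B, and no longer such subsequence exists.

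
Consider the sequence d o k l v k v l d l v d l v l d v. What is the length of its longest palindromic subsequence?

One longest palindromic subsequence is dlvldvdlvld (positions 1,4,5,8,9,11,12,13,14,15,16); it reads the same forward and backward, and the interval DP gives dp[1][17] = 11.

11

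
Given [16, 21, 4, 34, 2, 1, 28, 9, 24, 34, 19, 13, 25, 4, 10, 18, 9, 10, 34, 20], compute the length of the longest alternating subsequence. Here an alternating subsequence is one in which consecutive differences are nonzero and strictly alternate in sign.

15

Track the best alternating length ending on an up-step vs a down-step at each position: up/down = 1/1, 2/1, 1/3, 4/1, 1/5, 1/5, 6/5, 6/7, 8/7, 8/1, 8/9, 8/9, 10/9, 6/11, 12/11, 12/11, 12/13, 14/13, 14/1, 14/15.
The maximum over both is 15; one such subsequence is 16, 21, 4, 34, 2, 28, 9, 24, 19, 25, 4, 10, 9, 34, 20.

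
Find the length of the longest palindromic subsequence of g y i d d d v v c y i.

Using dp[i][j] = 2 + dp[i+1][j−1] if the ends match, else max(dp[i+1][j], dp[i][j−1]):
dp[1][11] = 5. A witness is idddi at positions 3,4,5,6,11.

5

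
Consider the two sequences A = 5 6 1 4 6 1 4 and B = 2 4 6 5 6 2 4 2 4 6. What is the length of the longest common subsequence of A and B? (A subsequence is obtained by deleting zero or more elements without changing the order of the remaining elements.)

4

A longest common subsequence is 5, 6, 4, 6 (length 4); the LCS DP confirms no longer common subsequence exists.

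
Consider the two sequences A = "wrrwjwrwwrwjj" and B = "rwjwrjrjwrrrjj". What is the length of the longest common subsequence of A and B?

9

A longest common subsequence is wrrjwrrjj (length 9); the LCS DP confirms no longer common subsequence exists.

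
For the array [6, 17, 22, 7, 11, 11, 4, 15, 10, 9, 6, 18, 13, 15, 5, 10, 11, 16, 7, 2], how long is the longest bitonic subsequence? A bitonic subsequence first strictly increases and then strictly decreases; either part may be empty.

9

Let inc[i] be the LIS ending at i and dec[i] the longest strictly decreasing subsequence starting at i. inc = [1, 2, 3, 2, 3, 3, 1, 4, 3, 3, 2, 5, 4, 5, 2, 4, 5, 6, 3, 1], dec = [3, 7, 7, 4, 6, 6, 2, 6, 5, 4, 3, 5, 4, 4, 2, 3, 3, 3, 2, 1].
max_i inc[i]+dec[i]−1 = 9, with one witness 6, 17, 22, 15, 10, 9, 6, 5, 2.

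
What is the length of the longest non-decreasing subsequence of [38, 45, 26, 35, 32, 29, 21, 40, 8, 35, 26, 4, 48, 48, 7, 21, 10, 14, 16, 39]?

6

Scanning left to right, the best length ending at each element is: 38→1, 45→2, 26→1, 35→2, 32→2, 29→2, 21→1, 40→3, 8→1, 35→3, 26→2, 4→1, 48→4, 48→5, 7→2, 21→3, 10→3, 14→4, 16→5, 39→6.
So the longest non-decreasing subsequence has length 6, e.g. 4, 7, 10, 14, 16, 39.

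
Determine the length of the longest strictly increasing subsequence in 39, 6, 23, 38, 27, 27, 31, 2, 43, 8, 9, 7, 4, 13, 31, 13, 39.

Let dp[i] be the longest increasing subsequence ending at position i. Then dp = [1, 1, 2, 3, 3, 3, 4, 1, 5, 2, 3, 2, 2, 4, 5, 4, 6].
The maximum is 6; one witness is 6, 8, 9, 13, 31, 39 at positions 2,10,11,14,15,17.

6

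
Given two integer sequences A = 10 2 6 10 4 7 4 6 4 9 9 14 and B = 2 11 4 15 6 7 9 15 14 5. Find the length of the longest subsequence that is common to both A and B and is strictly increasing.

A longest common strictly increasing subsequence is 2, 4, 6, 9, 14 (length 5); it appears in order in both A and B, and no longer such subsequence exists.

5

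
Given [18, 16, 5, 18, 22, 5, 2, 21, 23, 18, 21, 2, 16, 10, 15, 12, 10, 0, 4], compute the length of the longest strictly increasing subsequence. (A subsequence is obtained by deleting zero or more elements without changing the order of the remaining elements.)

Let dp[i] be the longest increasing subsequence ending at position i. Then dp = [1, 1, 1, 2, 3, 1, 1, 3, 4, 2, 3, 1, 2, 2, 3, 3, 2, 1, 2].
The maximum is 4; one witness is 16, 18, 22, 23 at positions 2,4,5,9.

4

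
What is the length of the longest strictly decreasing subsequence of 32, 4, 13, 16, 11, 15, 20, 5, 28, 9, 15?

4

One longest decreasing subsequence is 32, 13, 11, 5 (positions 1,3,5,8), of length 4; no longer one exists.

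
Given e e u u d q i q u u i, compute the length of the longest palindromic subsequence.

One longest palindromic subsequence is uuqiquu (positions 3,4,6,7,8,9,10); it reads the same forward and backward, and the interval DP gives dp[1][11] = 7.

7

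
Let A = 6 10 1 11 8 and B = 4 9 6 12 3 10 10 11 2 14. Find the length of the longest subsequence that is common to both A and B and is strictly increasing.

3

For each value that appears in both, track the longest common increasing run ending there.
The best achievable length is 3; one witness is 6, 10, 11 (A-positions 1,2,4, B-positions 3,6,8).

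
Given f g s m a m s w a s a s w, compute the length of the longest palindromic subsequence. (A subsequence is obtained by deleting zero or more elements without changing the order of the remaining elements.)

7

Using dp[i][j] = 2 + dp[i+1][j−1] if the ends match, else max(dp[i+1][j], dp[i][j−1]):
dp[1][13] = 7. A witness is sasasas at positions 3,5,7,9,10,11,12.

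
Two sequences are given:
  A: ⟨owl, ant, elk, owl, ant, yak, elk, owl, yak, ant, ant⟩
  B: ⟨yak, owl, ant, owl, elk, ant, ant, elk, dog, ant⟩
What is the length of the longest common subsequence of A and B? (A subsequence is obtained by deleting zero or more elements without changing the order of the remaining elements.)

A longest common subsequence is owl, ant, elk, ant, elk, ant (length 6); the LCS DP confirms no longer common subsequence exists.

6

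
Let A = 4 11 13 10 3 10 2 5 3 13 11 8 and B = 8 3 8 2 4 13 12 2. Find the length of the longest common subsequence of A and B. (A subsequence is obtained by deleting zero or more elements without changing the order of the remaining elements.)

3

A longest common subsequence is 4, 13, 2 (length 3); the LCS DP confirms no longer common subsequence exists.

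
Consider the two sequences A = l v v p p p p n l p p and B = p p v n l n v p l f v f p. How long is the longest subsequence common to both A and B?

6

Backtracking the LCS table gives one alignment: p (A4,B1) → p (A5,B2) → n (A8,B4) → l (A9,B5) → p (A10,B8) → p (A11,B13).
So the longest common subsequence has length 6.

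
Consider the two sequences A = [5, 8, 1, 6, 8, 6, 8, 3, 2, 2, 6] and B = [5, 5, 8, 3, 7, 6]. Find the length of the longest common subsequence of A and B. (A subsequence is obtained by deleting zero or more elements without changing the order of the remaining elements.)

A longest common subsequence is 5, 8, 3, 6 (length 4); the LCS DP confirms no longer common subsequence exists.

4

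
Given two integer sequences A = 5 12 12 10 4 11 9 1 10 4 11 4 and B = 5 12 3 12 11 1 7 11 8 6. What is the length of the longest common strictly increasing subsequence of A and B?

A longest common strictly increasing subsequence is 5, 12 (length 2); it appears in order in both A and B, and no longer such subsequence exists.

2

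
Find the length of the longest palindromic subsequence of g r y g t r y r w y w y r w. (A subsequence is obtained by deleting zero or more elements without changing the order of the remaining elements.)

7

One longest palindromic subsequence is rywywyr (positions 6,7,9,10,11,12,13); it reads the same forward and backward, and the interval DP gives dp[1][14] = 7.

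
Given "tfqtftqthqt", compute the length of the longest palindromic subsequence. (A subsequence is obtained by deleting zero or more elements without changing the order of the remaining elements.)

Using dp[i][j] = 2 + dp[i+1][j−1] if the ends match, else max(dp[i+1][j], dp[i][j−1]):
dp[1][11] = 7. A witness is tqtqtqt at positions 1,3,6,7,8,10,11.

7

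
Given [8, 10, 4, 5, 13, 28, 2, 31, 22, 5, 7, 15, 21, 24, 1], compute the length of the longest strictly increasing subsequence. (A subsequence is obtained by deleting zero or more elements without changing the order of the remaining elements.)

Let dp[i] be the longest increasing subsequence ending at position i. Then dp = [1, 2, 1, 2, 3, 4, 1, 5, 4, 2, 3, 4, 5, 6, 1].
The maximum is 6; one witness is 8, 10, 13, 15, 21, 24 at positions 1,2,5,12,13,14.

6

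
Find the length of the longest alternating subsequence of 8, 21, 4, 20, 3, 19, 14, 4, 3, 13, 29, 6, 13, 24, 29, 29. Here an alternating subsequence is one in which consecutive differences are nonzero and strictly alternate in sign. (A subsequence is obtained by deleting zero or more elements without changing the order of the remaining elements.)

A longest alternating subsequence is 8, 21, 4, 20, 3, 19, 4, 13, 6, 13 (positions 1,2,3,4,5,6,8,10,12,13); its 9 consecutive differences strictly alternate in sign, and length 10 is optimal.

10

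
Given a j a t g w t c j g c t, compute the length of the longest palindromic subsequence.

5

One longest palindromic subsequence is tcgct (positions 4,8,10,11,12); it reads the same forward and backward, and the interval DP gives dp[1][12] = 5.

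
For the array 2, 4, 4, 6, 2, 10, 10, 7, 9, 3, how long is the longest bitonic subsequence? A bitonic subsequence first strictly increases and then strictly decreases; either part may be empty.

One longest bitonic subsequence is 2, 4, 6, 10, 9, 3 (positions 1,2,4,6,9,10): it rises to 10 then falls. Length 6 is optimal.

6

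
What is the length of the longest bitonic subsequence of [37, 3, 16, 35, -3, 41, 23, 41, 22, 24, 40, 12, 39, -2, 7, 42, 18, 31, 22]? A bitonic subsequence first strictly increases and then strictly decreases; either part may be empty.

8

Let inc[i] be the LIS ending at i and dec[i] the longest strictly decreasing subsequence starting at i. inc = [1, 1, 2, 3, 1, 4, 3, 4, 3, 4, 5, 2, 5, 2, 3, 6, 4, 5, 5], dec = [6, 2, 3, 5, 1, 5, 4, 5, 3, 3, 4, 2, 3, 1, 1, 3, 1, 2, 1].
max_i inc[i]+dec[i]−1 = 8, with one witness 3, 16, 35, 41, 40, 39, 31, 22.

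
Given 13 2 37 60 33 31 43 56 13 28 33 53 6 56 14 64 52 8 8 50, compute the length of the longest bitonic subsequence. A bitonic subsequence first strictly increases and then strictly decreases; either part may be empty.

9

One longest bitonic subsequence is 2, 13, 28, 33, 53, 56, 64, 52, 50 (positions 2,9,10,11,12,14,16,17,20): it rises to 64 then falls. Length 9 is optimal.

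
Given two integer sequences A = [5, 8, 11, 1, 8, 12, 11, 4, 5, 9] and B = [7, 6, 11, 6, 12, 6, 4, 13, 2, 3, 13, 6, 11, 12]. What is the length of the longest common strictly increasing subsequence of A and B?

2

For each value that appears in both, track the longest common increasing run ending there.
The best achievable length is 2; one witness is 11, 12 (A-positions 3,6, B-positions 3,5).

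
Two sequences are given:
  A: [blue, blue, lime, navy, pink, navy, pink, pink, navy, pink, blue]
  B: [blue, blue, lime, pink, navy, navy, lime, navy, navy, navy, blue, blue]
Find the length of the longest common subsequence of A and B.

7

A longest common subsequence is blue, blue, lime, navy, navy, navy, blue (length 7); the LCS DP confirms no longer common subsequence exists.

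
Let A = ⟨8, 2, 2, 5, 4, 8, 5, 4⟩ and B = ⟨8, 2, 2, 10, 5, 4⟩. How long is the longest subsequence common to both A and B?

Backtracking the LCS table gives one alignment: 8 (A1,B1) → 2 (A2,B2) → 2 (A3,B3) → 5 (A7,B5) → 4 (A8,B6).
So the longest common subsequence has length 5.

5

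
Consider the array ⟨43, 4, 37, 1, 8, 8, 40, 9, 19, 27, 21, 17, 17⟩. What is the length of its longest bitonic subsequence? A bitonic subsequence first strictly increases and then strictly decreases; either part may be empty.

One longest bitonic subsequence is 4, 8, 9, 19, 27, 21, 17 (positions 2,5,8,9,10,11,13): it rises to 27 then falls. Length 7 is optimal.

7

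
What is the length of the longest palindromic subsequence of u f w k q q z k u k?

One longest palindromic subsequence is ukqqku (positions 1,4,5,6,8,9); it reads the same forward and backward, and the interval DP gives dp[1][10] = 6.

6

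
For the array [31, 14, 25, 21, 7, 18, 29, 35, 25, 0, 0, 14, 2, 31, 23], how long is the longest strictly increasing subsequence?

4

Let dp[i] be the longest increasing subsequence ending at position i. Then dp = [1, 1, 2, 2, 1, 2, 3, 4, 3, 1, 1, 2, 2, 4, 3].
The maximum is 4; one witness is 14, 25, 29, 35 at positions 2,3,7,8.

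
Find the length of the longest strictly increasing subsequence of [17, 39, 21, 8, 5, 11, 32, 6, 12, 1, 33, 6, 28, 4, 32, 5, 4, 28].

5

Scanning left to right, the best length ending at each element is: 17→1, 39→2, 21→2, 8→1, 5→1, 11→2, 32→3, 6→2, 12→3, 1→1, 33→4, 6→2, 28→4, 4→2, 32→5, 5→3, 4→2, 28→4.
So the longest increasing subsequence has length 5, e.g. 8, 11, 12, 28, 32.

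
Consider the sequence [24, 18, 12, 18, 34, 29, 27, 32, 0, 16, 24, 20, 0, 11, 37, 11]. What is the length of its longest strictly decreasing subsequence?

6

Scanning left to right, the best length ending at each element is: 24→1, 18→2, 12→3, 18→2, 34→1, 29→2, 27→3, 32→2, 0→4, 16→4, 24→4, 20→5, 0→6, 11→6, 37→1, 11→6.
So the longest decreasing subsequence has length 6, e.g. 34, 29, 27, 24, 20, 0.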